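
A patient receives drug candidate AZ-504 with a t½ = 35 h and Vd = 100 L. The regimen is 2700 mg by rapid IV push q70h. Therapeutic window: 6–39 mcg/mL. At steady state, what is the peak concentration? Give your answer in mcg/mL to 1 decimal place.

τ = 70 h = 2 half-lives, so f = (1/2)^2 = 0.25.
Accumulation ratio R = 1/(1 − f) = 1/0.75 = 4/3.
Single-dose peak C₀ = D/Vd = 2700/100 = 27 mcg/mL.
Steady-state peak Cmax,ss = C₀·R = 27 × 4/3 ≈ 36.000 mcg/mL.
Peak 36.0 mcg/mL vs MTC 39 mcg/mL: below toxic threshold.

36.0 mcg/mL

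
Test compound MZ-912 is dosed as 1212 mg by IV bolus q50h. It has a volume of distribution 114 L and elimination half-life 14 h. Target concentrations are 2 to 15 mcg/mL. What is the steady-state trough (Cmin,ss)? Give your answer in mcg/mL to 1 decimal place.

Over one 50-h interval, 50/14 ≈ 3.5714 half-lives elapse, leaving f ≈ 0.0841 of each dose.
At steady state, accumulation factor R = 1/(1 − e^(−kτ)) ≈ 1.0918.
Single-dose peak C₀ = D/Vd = 1212/114 ≈ 10.632 mcg/mL.
Steady-state peak Cmax,ss = C₀·R ≈ 10.632 × 1.0918 ≈ 11.608 mcg/mL.
Steady-state trough Cmin,ss = Cmax,ss·f ≈ 11.608 × 0.0841 ≈ 0.976 mcg/mL.
Trough 1.0 mcg/mL vs MEC 2 mcg/mL: subtherapeutic.

1.0 mcg/mL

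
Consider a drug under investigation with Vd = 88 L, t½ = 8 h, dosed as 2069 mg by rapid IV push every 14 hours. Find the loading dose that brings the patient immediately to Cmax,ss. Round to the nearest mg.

f = (1/2)^(14/8) ≈ 0.297302; accumulation ratio R = 1/(1−f) ≈ 1.42309.
Loading dose to hit Cmax,ss on first dose: D_load = D_maint·R ≈ 2069 × 1.42309 ≈ 2944.37 mg.

2944 mg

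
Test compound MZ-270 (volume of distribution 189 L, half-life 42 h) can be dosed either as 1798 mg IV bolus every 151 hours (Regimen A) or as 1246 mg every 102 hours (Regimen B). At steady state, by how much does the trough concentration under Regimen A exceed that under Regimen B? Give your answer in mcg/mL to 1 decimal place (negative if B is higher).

-0.6 mcg/mL

Regimen A: f = (1/2)^(151/42) ≈ 0.0827; Cmin,ss = (1798/189)·f/(1−f) ≈ 0.858 mcg/mL.
Regimen B: f = (1/2)^(102/42) ≈ 0.1857; Cmin,ss = (1246/189)·f/(1−f) ≈ 1.503 mcg/mL.
Difference ≈ 0.858 − 1.503 ≈ -0.645 mcg/mL.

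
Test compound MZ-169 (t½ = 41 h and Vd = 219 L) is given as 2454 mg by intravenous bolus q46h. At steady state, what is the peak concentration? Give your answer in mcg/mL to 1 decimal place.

20.7 mcg/mL

τ/t½ = 46/41 ≈ 1.122, so fraction remaining f = (1/2)^(46/41) ≈ 0.4595.
Accumulation ratio R = 1/(1 − f) ≈ 1/0.5405 ≈ 1.8501.
Single-dose peak C₀ = D/Vd = 2454/219 ≈ 11.205 mcg/mL.
Steady-state peak Cmax,ss = C₀·R ≈ 11.205 × 1.8501 ≈ 20.730 mcg/mL.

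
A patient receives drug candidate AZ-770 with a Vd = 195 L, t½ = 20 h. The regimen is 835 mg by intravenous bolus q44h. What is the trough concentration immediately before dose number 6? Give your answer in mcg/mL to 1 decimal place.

1.2 mcg/mL

f = (1/2)^(τ/t½) = (1/2)^(44/20) ≈ 0.2176.
C₀ = D/Vd = 835/195 ≈ 4.282 mcg/mL.
Before the 6th dose, 5 doses have been given. Superposition: Cmin = C₀·(f + f² + … + f^5).
≈ 4.282 × (0.2176 + 0.0473 + 0.0103 + 0.0022 + 0.0005) ≈ 4.282 × 0.2779 ≈ 1.190 mcg/mL.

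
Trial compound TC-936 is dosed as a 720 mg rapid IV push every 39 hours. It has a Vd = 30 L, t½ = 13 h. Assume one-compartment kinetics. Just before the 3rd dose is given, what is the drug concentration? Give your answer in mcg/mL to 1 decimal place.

f = (1/2)^(τ/t½) = (1/2)^(39/13) ≈ 0.1250.
C₀ = D/Vd = 720/30 ≈ 24.000 mcg/mL.
Before the 3rd dose, 2 doses have been given. Superposition: Cmin = C₀·(f + f²).
≈ 24.000 × (0.1250 + 0.0156) ≈ 24.000 × 0.1406 ≈ 3.374 mcg/mL.

3.4 mcg/mL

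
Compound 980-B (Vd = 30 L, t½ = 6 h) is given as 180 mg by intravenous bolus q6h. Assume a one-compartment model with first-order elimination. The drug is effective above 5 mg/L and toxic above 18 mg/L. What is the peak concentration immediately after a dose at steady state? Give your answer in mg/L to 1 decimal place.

12.0 mg/L

The dosing interval is 1 half-life, so f = 2^(−1) = 0.5.
At steady state, R = 1/(1 − 0.5) = 2/1.
Single-dose peak C₀ = D/Vd = 180/30 = 6 mg/L.
Steady-state peak Cmax,ss = C₀·R = 6 × 2/1 ≈ 12.000 mg/L.
Peak 12.0 mg/L vs MTC 18 mg/L: below toxic threshold.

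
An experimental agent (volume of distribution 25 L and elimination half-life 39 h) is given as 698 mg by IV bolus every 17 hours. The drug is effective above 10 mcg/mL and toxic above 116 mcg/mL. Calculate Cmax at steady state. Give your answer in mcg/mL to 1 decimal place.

107.1 mcg/mL

τ/t½ = 17/39 ≈ 0.4359, so fraction remaining f = (1/2)^(17/39) ≈ 0.7392.
Accumulation ratio R = 1/(1 − f) ≈ 1/0.2608 ≈ 3.8344.
Each bolus raises the concentration by D/Vd = 698/25 ≈ 27.920 mcg/mL.
Steady-state peak Cmax,ss = C₀·R ≈ 27.920 × 3.8344 ≈ 107.056 mcg/mL.
Peak 107.1 mcg/mL vs MTC 116 mcg/mL: below toxic threshold.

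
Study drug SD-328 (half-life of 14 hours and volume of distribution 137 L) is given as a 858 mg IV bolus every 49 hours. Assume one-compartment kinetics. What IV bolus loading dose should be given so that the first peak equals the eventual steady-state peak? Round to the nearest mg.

f = (1/2)^(49/14) ≈ 0.088388; accumulation ratio R = 1/(1−f) ≈ 1.09696.
Loading dose to hit Cmax,ss on first dose: D_load = D_maint·R ≈ 858 × 1.09696 ≈ 941.19 mg.

941 mg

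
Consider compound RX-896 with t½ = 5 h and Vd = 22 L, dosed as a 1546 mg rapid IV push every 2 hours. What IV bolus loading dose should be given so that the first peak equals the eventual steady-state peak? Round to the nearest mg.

6385 mg

f = (1/2)^(2/5) ≈ 0.757858; accumulation ratio R = 1/(1−f) ≈ 4.12981.
Loading dose to hit Cmax,ss on first dose: D_load = D_maint·R ≈ 1546 × 4.12981 ≈ 6384.69 mg.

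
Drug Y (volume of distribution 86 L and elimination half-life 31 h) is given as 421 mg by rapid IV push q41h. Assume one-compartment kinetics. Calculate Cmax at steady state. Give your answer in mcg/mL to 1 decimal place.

k = ln2/t½ = ln2/31 ≈ 0.022360 h⁻¹; fraction remaining f = e^(−kτ) = e^(−0.022360×41) ≈ 0.3998.
At steady state, accumulation factor R = 1/(1 − e^(−kτ)) ≈ 1.6661.
Single-dose peak C₀ = D/Vd = 421/86 ≈ 4.895 mcg/mL.
Steady-state peak Cmax,ss = C₀·R ≈ 4.895 × 1.6661 ≈ 8.156 mcg/mL.

8.2 mcg/mL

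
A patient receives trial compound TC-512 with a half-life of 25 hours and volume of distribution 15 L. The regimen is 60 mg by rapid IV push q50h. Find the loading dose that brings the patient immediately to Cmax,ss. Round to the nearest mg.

f = (1/2)^(50/25) ≈ 0.250000; accumulation ratio R = 1/(1−f) ≈ 1.33333.
Loading dose to hit Cmax,ss on first dose: D_load = D_maint·R ≈ 60 × 1.33333 ≈ 80.00 mg.

80 mg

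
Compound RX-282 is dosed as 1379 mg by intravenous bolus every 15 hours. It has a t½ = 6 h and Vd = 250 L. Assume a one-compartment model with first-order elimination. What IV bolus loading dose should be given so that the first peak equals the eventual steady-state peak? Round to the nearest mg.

1675 mg

f = (1/2)^(15/6) ≈ 0.176777; accumulation ratio R = 1/(1−f) ≈ 1.21474.
Loading dose to hit Cmax,ss on first dose: D_load = D_maint·R ≈ 1379 × 1.21474 ≈ 1675.13 mg.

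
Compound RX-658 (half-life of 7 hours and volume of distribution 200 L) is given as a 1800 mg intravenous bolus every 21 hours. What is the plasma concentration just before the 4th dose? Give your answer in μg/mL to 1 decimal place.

f = (1/2)^(τ/t½) = (1/2)^(21/7) ≈ 0.1250.
C₀ = D/Vd = 1800/200 ≈ 9.000 μg/mL.
Before the 4th dose, 3 doses have been given. Superposition: Cmin = C₀·(f + f² + … + f^3).
≈ 9.000 × (0.1250 + 0.0156 + 0.0020) ≈ 9.000 × 0.1426 ≈ 1.283 μg/mL.

1.3 μg/mL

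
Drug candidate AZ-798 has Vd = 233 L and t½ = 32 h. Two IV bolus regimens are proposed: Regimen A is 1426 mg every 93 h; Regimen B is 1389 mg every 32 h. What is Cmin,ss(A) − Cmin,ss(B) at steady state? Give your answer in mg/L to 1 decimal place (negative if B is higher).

Regimen A: f = (1/2)^(93/32) ≈ 0.1334; Cmin,ss = (1426/233)·f/(1−f) ≈ 0.942 mg/L.
Regimen B: f = (1/2)^(32/32) ≈ 0.5000; Cmin,ss = (1389/233)·f/(1−f) ≈ 5.961 mg/L.
Difference ≈ 0.942 − 5.961 ≈ -5.019 mg/L.

-5.0 mg/L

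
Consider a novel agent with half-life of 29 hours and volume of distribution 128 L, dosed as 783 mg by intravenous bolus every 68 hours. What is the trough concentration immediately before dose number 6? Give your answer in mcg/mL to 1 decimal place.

1.5 mcg/mL

f = (1/2)^(τ/t½) = (1/2)^(68/29) ≈ 0.1969.
C₀ = D/Vd = 783/128 ≈ 6.117 mcg/mL.
Before the 6th dose, 5 doses have been given. Superposition: Cmin = C₀·(f + f² + … + f^5).
≈ 6.117 × (0.1969 + 0.0388 + 0.0076 + 0.0015 + 0.0003) ≈ 6.117 × 0.2451 ≈ 1.499 mcg/mL.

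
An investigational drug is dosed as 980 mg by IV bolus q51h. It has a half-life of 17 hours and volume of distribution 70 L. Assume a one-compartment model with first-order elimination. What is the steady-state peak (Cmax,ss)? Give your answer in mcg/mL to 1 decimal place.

16.0 mcg/mL

The dosing interval is 3 half-lives, so f = 2^(−3) = 0.125.
Accumulation ratio R = 1/(1 − f) = 1/0.875 = 8/7.
Single-dose peak C₀ = D/Vd = 980/70 = 14 mcg/mL.
Steady-state peak Cmax,ss = C₀·R = 14 × 8/7 ≈ 16.000 mcg/mL.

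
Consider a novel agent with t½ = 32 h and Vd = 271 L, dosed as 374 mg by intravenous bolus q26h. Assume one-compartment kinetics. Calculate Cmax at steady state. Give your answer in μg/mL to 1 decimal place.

τ/t½ = 26/32 ≈ 0.8125, so fraction remaining f = (1/2)^(26/32) ≈ 0.5694.
At steady state, accumulation factor R = 1/(1 − e^(−kτ)) ≈ 2.3223.
Single-dose peak C₀ = D/Vd = 374/271 ≈ 1.380 μg/mL.
Cmax,ss = C₀/(1 − f) ≈ 1.380/0.4306 ≈ 3.205 μg/mL.

3.2 μg/mL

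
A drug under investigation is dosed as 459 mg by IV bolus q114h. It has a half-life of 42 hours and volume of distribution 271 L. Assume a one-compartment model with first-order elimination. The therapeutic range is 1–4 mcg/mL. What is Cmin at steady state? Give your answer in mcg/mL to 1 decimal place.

k = ln2/t½ = ln2/42 ≈ 0.016504 h⁻¹; fraction remaining f = e^(−kτ) = e^(−0.016504×114) ≈ 0.1524.
At steady state, accumulation factor R = 1/(1 − e^(−kτ)) ≈ 1.1798.
Each bolus raises the concentration by D/Vd = 459/271 ≈ 1.694 mcg/mL.
Cmax,ss = C₀/(1 − f) ≈ 1.694/0.8476 ≈ 1.999 mcg/mL.
Steady-state trough Cmin,ss = Cmax,ss·f ≈ 1.999 × 0.1524 ≈ 0.305 mcg/mL.
Trough 0.3 mcg/mL vs MEC 1 mcg/mL: subtherapeutic.

0.3 mcg/mL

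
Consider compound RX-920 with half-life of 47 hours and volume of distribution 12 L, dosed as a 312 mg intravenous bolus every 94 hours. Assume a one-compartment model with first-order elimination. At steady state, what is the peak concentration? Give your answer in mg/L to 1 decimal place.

34.7 mg/L

τ = 94 h = 2 half-lives, so f = (1/2)^2 = 0.25.
Accumulation ratio R = 1/(1 − f) = 1/0.75 = 4/3.
Single-dose peak C₀ = D/Vd = 312/12 = 26 mg/L.
Steady-state peak Cmax,ss = C₀·R = 26 × 4/3 ≈ 34.667 mg/L.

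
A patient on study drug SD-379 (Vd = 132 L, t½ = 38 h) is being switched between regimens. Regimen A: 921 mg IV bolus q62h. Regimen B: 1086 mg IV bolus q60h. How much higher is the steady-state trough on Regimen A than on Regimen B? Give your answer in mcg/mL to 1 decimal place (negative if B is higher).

-0.8 mcg/mL

Regimen A: f = (1/2)^(62/38) ≈ 0.3227; Cmin,ss = (921/132)·f/(1−f) ≈ 3.324 mcg/mL.
Regimen B: f = (1/2)^(60/38) ≈ 0.3347; Cmin,ss = (1086/132)·f/(1−f) ≈ 4.139 mcg/mL.
Difference ≈ 3.324 − 4.139 ≈ -0.815 mcg/mL.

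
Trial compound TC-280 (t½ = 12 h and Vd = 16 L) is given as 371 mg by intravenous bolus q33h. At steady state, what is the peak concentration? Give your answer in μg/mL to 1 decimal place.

Over one 33-h interval, 33/12 ≈ 2.75 half-lives elapse, leaving f ≈ 0.1487 of each dose.
At steady state, accumulation factor R = 1/(1 − e^(−kτ)) ≈ 1.1747.
Each bolus raises the concentration by D/Vd = 371/16 ≈ 23.188 μg/mL.
Cmax,ss = C₀/(1 − f) ≈ 23.188/0.8513 ≈ 27.238 μg/mL.

27.2 μg/mL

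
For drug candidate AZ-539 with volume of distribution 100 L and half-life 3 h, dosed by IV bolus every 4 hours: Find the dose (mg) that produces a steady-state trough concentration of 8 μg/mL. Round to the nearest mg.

1216 mg

τ/t½ = 4/3 ≈ 1.3333, so f = (1/2)^(4/3) ≈ 0.396850.
Cmin,ss = (D/Vd)·f/(1−f), so D = Cmin,ss·Vd·(1−f)/f.
D = 8 × 100 × (1−f)/f ≈ 8 × 100 × 1.51984 ≈ 1215.87 mg.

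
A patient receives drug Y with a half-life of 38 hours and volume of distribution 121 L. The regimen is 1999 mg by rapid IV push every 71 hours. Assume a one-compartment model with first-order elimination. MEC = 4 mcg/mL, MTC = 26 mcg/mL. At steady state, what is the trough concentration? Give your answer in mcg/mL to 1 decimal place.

6.2 mcg/mL

τ/t½ = 71/38 ≈ 1.8684, so fraction remaining f = (1/2)^(71/38) ≈ 0.2739.
At steady state, accumulation factor R = 1/(1 − e^(−kτ)) ≈ 1.3772.
Each bolus raises the concentration by D/Vd = 1999/121 ≈ 16.521 mcg/mL.
Cmax,ss = C₀/(1 − f) ≈ 16.521/0.7261 ≈ 22.753 mcg/mL.
Steady-state trough Cmin,ss = Cmax,ss·f ≈ 22.753 × 0.2739 ≈ 6.232 mcg/mL.
Trough 6.2 mcg/mL vs MEC 4 mcg/mL: adequate.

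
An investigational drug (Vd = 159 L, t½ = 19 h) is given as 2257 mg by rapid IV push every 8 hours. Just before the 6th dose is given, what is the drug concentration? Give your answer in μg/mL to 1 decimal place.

32.2 μg/mL

f = (1/2)^(τ/t½) = (1/2)^(8/19) ≈ 0.7469.
C₀ = D/Vd = 2257/159 ≈ 14.195 μg/mL.
Before the 6th dose, 5 doses have been given. Superposition: Cmin = C₀·(f + f² + … + f^5).
≈ 14.195 × (0.7469 + 0.5579 + 0.4167 + 0.3112 + 0.2324) ≈ 14.195 × 2.2651 ≈ 32.153 μg/mL.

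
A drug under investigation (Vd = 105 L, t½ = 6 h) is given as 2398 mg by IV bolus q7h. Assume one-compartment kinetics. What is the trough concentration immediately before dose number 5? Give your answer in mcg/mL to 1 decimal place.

17.6 mcg/mL

f = (1/2)^(τ/t½) = (1/2)^(7/6) ≈ 0.4454.
C₀ = D/Vd = 2398/105 ≈ 22.838 mcg/mL.
Before the 5th dose, 4 doses have been given. Superposition: Cmin = C₀·(f + f² + … + f^4).
≈ 22.838 × (0.4454 + 0.1984 + 0.0884 + 0.0394) ≈ 22.838 × 0.7716 ≈ 17.622 mcg/mL.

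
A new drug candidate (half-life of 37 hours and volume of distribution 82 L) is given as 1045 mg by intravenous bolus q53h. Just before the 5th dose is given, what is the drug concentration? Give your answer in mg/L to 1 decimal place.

7.4 mg/L

f = (1/2)^(τ/t½) = (1/2)^(53/37) ≈ 0.3705.
C₀ = D/Vd = 1045/82 ≈ 12.744 mg/L.
Before the 5th dose, 4 doses have been given. Superposition: Cmin = C₀·(f + f² + … + f^4).
≈ 12.744 × (0.3705 + 0.1373 + 0.0509 + 0.0188) ≈ 12.744 × 0.5775 ≈ 7.360 mg/L.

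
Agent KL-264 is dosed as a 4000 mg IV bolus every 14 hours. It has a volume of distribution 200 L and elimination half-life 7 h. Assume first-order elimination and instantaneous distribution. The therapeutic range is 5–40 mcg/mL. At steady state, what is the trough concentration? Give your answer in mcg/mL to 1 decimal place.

6.7 mcg/mL

The dosing interval is 2 half-lives, so f = 2^(−2) = 0.25.
Accumulation ratio R = 1/(1 − f) = 1/0.75 = 4/3.
Single-dose peak C₀ = D/Vd = 4000/200 = 20 mcg/mL.
Steady-state peak Cmax,ss = C₀·R = 20 × 4/3 ≈ 26.667 mcg/mL.
Steady-state trough Cmin,ss = Cmax,ss·f ≈ 26.667 × 0.25 ≈ 6.667 mcg/mL.
Trough 6.7 mcg/mL vs MEC 5 mcg/mL: adequate.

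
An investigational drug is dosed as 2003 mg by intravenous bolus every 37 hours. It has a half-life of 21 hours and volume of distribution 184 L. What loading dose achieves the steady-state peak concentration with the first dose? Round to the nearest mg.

f = (1/2)^(37/21) ≈ 0.294859; accumulation ratio R = 1/(1−f) ≈ 1.41816.
Loading dose to hit Cmax,ss on first dose: D_load = D_maint·R ≈ 2003 × 1.41816 ≈ 2840.57 mg.

2841 mg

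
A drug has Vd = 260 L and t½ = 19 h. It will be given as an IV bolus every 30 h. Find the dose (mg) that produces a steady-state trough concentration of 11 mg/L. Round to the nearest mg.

τ/t½ = 30/19 ≈ 1.5789, so f = (1/2)^(30/19) ≈ 0.334726.
Cmin,ss = (D/Vd)·f/(1−f), so D = Cmin,ss·Vd·(1−f)/f.
D = 11 × 260 × (1−f)/f ≈ 11 × 260 × 1.98752 ≈ 5684.31 mg.

5684 mg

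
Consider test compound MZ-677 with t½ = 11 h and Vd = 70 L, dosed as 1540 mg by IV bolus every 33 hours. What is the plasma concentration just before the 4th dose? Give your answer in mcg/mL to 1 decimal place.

3.1 mcg/mL

f = (1/2)^(τ/t½) = (1/2)^(33/11) ≈ 0.1250.
C₀ = D/Vd = 1540/70 ≈ 22.000 mcg/mL.
Before the 4th dose, 3 doses have been given. Superposition: Cmin = C₀·(f + f² + … + f^3).
≈ 22.000 × (0.1250 + 0.0156 + 0.0020) ≈ 22.000 × 0.1426 ≈ 3.137 mcg/mL.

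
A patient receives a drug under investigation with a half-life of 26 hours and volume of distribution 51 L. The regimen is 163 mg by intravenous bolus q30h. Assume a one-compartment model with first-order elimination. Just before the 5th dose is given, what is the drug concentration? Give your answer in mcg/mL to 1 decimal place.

f = (1/2)^(τ/t½) = (1/2)^(30/26) ≈ 0.4494.
C₀ = D/Vd = 163/51 ≈ 3.196 mcg/mL.
Before the 5th dose, 4 doses have been given. Superposition: Cmin = C₀·(f + f² + … + f^4).
≈ 3.196 × (0.4494 + 0.2020 + 0.0908 + 0.0408) ≈ 3.196 × 0.7830 ≈ 2.502 mcg/mL.

2.5 mcg/mL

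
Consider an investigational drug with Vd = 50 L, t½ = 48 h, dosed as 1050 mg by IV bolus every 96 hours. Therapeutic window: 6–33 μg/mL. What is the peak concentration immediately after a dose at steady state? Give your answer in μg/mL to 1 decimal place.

The dosing interval is 2 half-lives, so f = 2^(−2) = 0.25.
Accumulation ratio R = 1/(1 − f) = 1/0.75 = 4/3.
Single-dose peak C₀ = D/Vd = 1050/50 = 21 μg/mL.
Steady-state peak Cmax,ss = C₀·R = 21 × 4/3 ≈ 28.000 μg/mL.
Peak 28.0 μg/mL vs MTC 33 μg/mL: below toxic threshold.

28.0 μg/mL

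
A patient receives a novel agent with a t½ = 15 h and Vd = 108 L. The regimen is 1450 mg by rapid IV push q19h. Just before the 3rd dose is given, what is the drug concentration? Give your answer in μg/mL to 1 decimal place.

f = (1/2)^(τ/t½) = (1/2)^(19/15) ≈ 0.4156.
C₀ = D/Vd = 1450/108 ≈ 13.426 μg/mL.
Before the 3rd dose, 2 doses have been given. Superposition: Cmin = C₀·(f + f²).
≈ 13.426 × (0.4156 + 0.1727) ≈ 13.426 × 0.5883 ≈ 7.899 μg/mL.

7.9 μg/mL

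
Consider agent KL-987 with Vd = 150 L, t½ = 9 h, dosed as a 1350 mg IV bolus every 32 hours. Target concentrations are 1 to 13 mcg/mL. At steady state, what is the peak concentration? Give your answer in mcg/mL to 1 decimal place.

Over one 32-h interval, 32/9 ≈ 3.5556 half-lives elapse, leaving f ≈ 0.0850 of each dose.
At steady state, accumulation factor R = 1/(1 − e^(−kτ)) ≈ 1.0929.
Single-dose peak C₀ = D/Vd = 1350/150 ≈ 9.000 mcg/mL.
Cmax,ss = C₀/(1 − f) ≈ 9.000/0.9150 ≈ 9.836 mcg/mL.
Peak 9.8 mcg/mL vs MTC 13 mcg/mL: below toxic threshold.

9.8 mcg/mL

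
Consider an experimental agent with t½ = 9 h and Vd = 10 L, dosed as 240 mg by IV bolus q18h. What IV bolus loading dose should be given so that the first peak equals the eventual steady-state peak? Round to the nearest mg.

f = (1/2)^(18/9) ≈ 0.250000; accumulation ratio R = 1/(1−f) ≈ 1.33333.
Loading dose to hit Cmax,ss on first dose: D_load = D_maint·R ≈ 240 × 1.33333 ≈ 320.00 mg.

320 mg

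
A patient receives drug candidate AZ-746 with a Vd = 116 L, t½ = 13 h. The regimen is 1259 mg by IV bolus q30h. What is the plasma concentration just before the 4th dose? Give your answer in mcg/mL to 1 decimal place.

2.7 mcg/mL

f = (1/2)^(τ/t½) = (1/2)^(30/13) ≈ 0.2020.
C₀ = D/Vd = 1259/116 ≈ 10.853 mcg/mL.
Before the 4th dose, 3 doses have been given. Superposition: Cmin = C₀·(f + f² + … + f^3).
≈ 10.853 × (0.2020 + 0.0408 + 0.0082) ≈ 10.853 × 0.2510 ≈ 2.724 mcg/mL.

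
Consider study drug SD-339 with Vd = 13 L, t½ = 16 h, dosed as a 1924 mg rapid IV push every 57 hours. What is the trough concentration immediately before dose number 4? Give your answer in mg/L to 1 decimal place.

f = (1/2)^(τ/t½) = (1/2)^(57/16) ≈ 0.0846.
C₀ = D/Vd = 1924/13 ≈ 148.000 mg/L.
Before the 4th dose, 3 doses have been given. Superposition: Cmin = C₀·(f + f² + … + f^3).
≈ 148.000 × (0.0846 + 0.0072 + 0.0006) ≈ 148.000 × 0.0924 ≈ 13.675 mg/L.

13.7 mg/L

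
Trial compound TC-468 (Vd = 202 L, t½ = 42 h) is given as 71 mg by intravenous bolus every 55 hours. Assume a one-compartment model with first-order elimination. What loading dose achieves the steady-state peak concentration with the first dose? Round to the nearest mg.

f = (1/2)^(55/42) ≈ 0.403454; accumulation ratio R = 1/(1−f) ≈ 1.67632.
Loading dose to hit Cmax,ss on first dose: D_load = D_maint·R ≈ 71 × 1.67632 ≈ 119.02 mg.

119 mg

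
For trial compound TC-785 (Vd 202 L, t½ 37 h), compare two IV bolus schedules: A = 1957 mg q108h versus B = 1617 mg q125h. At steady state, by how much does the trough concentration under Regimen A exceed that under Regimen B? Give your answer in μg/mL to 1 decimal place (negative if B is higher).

Regimen A: f = (1/2)^(108/37) ≈ 0.1322; Cmin,ss = (1957/202)·f/(1−f) ≈ 1.476 μg/mL.
Regimen B: f = (1/2)^(125/37) ≈ 0.0962; Cmin,ss = (1617/202)·f/(1−f) ≈ 0.852 μg/mL.
Difference ≈ 1.476 − 0.852 ≈ 0.624 μg/mL.

0.6 μg/mL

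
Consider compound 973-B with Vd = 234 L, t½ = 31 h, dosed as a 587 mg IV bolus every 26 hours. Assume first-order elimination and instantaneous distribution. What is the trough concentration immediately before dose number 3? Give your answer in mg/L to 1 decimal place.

2.2 mg/L

f = (1/2)^(τ/t½) = (1/2)^(26/31) ≈ 0.5591.
C₀ = D/Vd = 587/234 ≈ 2.509 mg/L.
Before the 3rd dose, 2 doses have been given. Superposition: Cmin = C₀·(f + f²).
≈ 2.509 × (0.5591 + 0.3126) ≈ 2.509 × 0.8717 ≈ 2.187 mg/L.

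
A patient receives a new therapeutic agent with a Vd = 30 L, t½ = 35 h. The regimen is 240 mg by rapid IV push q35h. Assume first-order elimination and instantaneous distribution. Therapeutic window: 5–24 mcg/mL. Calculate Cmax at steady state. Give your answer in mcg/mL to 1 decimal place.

16.0 mcg/mL

τ = 35 h = 1 half-life, so f = (1/2)^1 = 0.5.
At steady state, R = 1/(1 − 0.5) = 2/1.
Single-dose peak C₀ = D/Vd = 240/30 = 8 mcg/mL.
Steady-state peak Cmax,ss = C₀·R = 8 × 2/1 ≈ 16.000 mcg/mL.
Peak 16.0 mcg/mL vs MTC 24 mcg/mL: below toxic threshold.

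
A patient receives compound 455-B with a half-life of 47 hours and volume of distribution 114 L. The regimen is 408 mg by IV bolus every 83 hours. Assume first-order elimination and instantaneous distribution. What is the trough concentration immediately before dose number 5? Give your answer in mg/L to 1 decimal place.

1.5 mg/L

f = (1/2)^(τ/t½) = (1/2)^(83/47) ≈ 0.2940.
C₀ = D/Vd = 408/114 ≈ 3.579 mg/L.
Before the 5th dose, 4 doses have been given. Superposition: Cmin = C₀·(f + f² + … + f^4).
≈ 3.579 × (0.2940 + 0.0864 + 0.0254 + 0.0075) ≈ 3.579 × 0.4133 ≈ 1.479 mg/L.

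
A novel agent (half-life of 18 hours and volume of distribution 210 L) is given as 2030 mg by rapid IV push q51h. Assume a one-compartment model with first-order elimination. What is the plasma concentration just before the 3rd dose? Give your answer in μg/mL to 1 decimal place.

1.5 μg/mL

f = (1/2)^(τ/t½) = (1/2)^(51/18) ≈ 0.1403.
C₀ = D/Vd = 2030/210 ≈ 9.667 μg/mL.
Before the 3rd dose, 2 doses have been given. Superposition: Cmin = C₀·(f + f²).
≈ 9.667 × (0.1403 + 0.0197) ≈ 9.667 × 0.1600 ≈ 1.547 μg/mL.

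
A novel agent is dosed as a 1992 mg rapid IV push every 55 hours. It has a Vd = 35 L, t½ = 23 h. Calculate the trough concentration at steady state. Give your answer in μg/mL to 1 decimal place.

k = ln2/t½ = ln2/23 ≈ 0.030137 h⁻¹; fraction remaining f = e^(−kτ) = e^(−0.030137×55) ≈ 0.1906.
Each bolus raises the concentration by D/Vd = 1992/35 ≈ 56.914 μg/mL.
Steady-state trough Cmin,ss = C₀·f/(1−f) ≈ 56.914 × 0.1906/0.8094 ≈ 13.402 μg/mL.

13.4 μg/mL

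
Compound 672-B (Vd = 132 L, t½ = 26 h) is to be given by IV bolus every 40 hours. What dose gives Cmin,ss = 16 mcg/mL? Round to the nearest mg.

4023 mg

τ/t½ = 40/26 ≈ 1.5385, so f = (1/2)^(40/26) ≈ 0.344252.
Cmin,ss = (D/Vd)·f/(1−f), so D = Cmin,ss·Vd·(1−f)/f.
D = 16 × 132 × (1−f)/f ≈ 16 × 132 × 1.90485 ≈ 4023.04 mg.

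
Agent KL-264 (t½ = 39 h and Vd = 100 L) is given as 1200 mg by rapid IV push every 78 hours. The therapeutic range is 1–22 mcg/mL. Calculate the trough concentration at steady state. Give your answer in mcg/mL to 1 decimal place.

τ = 78 h = 2 half-lives, so f = (1/2)^2 = 0.25.
Accumulation ratio R = 1/(1 − f) = 1/0.75 = 4/3.
Single-dose peak C₀ = D/Vd = 1200/100 = 12 mcg/mL.
Steady-state peak Cmax,ss = C₀·R = 12 × 4/3 ≈ 16.000 mcg/mL.
Steady-state trough Cmin,ss = Cmax,ss·f ≈ 16.000 × 0.25 ≈ 4.000 mcg/mL.
Trough 4.0 mcg/mL vs MEC 1 mcg/mL: adequate.

4.0 mcg/mL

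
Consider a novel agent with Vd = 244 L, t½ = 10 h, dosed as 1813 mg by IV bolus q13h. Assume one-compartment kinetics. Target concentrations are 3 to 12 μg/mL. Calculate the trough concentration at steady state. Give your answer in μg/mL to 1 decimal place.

5.1 μg/mL

Over one 13-h interval, 13/10 ≈ 1.3 half-lives elapse, leaving f ≈ 0.4061 of each dose.
Single-dose peak C₀ = D/Vd = 1813/244 ≈ 7.430 μg/mL.
Steady-state trough Cmin,ss = C₀·f/(1−f) ≈ 7.430 × 0.4061/0.5939 ≈ 5.081 μg/mL.
Trough 5.1 μg/mL vs MEC 3 μg/mL: adequate.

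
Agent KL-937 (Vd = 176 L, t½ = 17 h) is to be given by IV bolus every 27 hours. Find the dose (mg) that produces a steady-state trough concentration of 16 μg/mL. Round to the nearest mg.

5651 mg

τ/t½ = 27/17 ≈ 1.5882, so f = (1/2)^(27/17) ≈ 0.332578.
Cmin,ss = (D/Vd)·f/(1−f), so D = Cmin,ss·Vd·(1−f)/f.
D = 16 × 176 × (1−f)/f ≈ 16 × 176 × 2.00681 ≈ 5651.18 mg.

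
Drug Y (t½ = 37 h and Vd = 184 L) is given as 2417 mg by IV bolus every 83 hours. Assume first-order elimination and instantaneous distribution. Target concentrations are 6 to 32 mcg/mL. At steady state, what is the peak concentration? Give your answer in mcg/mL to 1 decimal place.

16.7 mcg/mL

Over one 83-h interval, 83/37 ≈ 2.2432 half-lives elapse, leaving f ≈ 0.2112 of each dose.
At steady state, accumulation factor R = 1/(1 − e^(−kτ)) ≈ 1.2677.
Single-dose peak C₀ = D/Vd = 2417/184 ≈ 13.136 mcg/mL.
Cmax,ss = C₀/(1 − f) ≈ 13.136/0.7888 ≈ 16.653 mcg/mL.
Peak 16.7 mcg/mL vs MTC 32 mcg/mL: below toxic threshold.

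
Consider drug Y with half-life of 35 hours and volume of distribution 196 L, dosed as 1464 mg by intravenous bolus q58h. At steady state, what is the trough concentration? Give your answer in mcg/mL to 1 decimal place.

k = ln2/t½ = ln2/35 ≈ 0.019804 h⁻¹; fraction remaining f = e^(−kτ) = e^(−0.019804×58) ≈ 0.3171.
At steady state, accumulation factor R = 1/(1 − e^(−kτ)) ≈ 1.4643.
Single-dose peak C₀ = D/Vd = 1464/196 ≈ 7.469 mcg/mL.
Steady-state peak Cmax,ss = C₀·R ≈ 7.469 × 1.4643 ≈ 10.937 mcg/mL.
Steady-state trough Cmin,ss = Cmax,ss·f ≈ 10.937 × 0.3171 ≈ 3.468 mcg/mL.

3.5 mcg/mL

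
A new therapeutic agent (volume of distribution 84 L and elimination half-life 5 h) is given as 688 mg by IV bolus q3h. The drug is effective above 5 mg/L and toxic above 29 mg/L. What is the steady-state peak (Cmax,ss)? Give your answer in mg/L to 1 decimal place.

k = ln2/t½ = ln2/5 ≈ 0.138629 h⁻¹; fraction remaining f = e^(−kτ) = e^(−0.138629×3) ≈ 0.6598.
At steady state, accumulation factor R = 1/(1 − e^(−kτ)) ≈ 2.9394.
Each bolus raises the concentration by D/Vd = 688/84 ≈ 8.190 mg/L.
Steady-state peak Cmax,ss = C₀·R ≈ 8.190 × 2.9394 ≈ 24.074 mg/L.
Peak 24.1 mg/L vs MTC 29 mg/L: below toxic threshold.

24.1 mg/L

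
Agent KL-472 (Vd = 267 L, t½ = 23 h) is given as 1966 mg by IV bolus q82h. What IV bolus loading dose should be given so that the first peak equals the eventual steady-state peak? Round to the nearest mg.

f = (1/2)^(82/23) ≈ 0.084482; accumulation ratio R = 1/(1−f) ≈ 1.09228.
Loading dose to hit Cmax,ss on first dose: D_load = D_maint·R ≈ 1966 × 1.09228 ≈ 2147.42 mg.

2147 mg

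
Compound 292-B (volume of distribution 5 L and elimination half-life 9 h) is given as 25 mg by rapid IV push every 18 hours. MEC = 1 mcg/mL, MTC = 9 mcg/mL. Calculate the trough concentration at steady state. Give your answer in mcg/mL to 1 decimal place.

The dosing interval is 2 half-lives, so f = 2^(−2) = 0.25.
Accumulation ratio R = 1/(1 − f) = 1/0.75 = 4/3.
Single-dose peak C₀ = D/Vd = 25/5 = 5 mcg/mL.
Steady-state peak Cmax,ss = C₀·R = 5 × 4/3 ≈ 6.667 mcg/mL.
Steady-state trough Cmin,ss = Cmax,ss·f ≈ 6.667 × 0.25 ≈ 1.667 mcg/mL.
Trough 1.7 mcg/mL vs MEC 1 mcg/mL: adequate.

1.7 mcg/mL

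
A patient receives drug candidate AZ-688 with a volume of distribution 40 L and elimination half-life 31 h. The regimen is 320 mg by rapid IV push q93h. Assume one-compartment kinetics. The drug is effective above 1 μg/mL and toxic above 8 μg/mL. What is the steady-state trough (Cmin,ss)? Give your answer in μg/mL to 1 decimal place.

τ = 93 h = 3 half-lives, so f = (1/2)^3 = 0.125.
Accumulation ratio R = 1/(1 − f) = 1/0.875 = 8/7.
Single-dose peak C₀ = D/Vd = 320/40 = 8 μg/mL.
Steady-state peak Cmax,ss = C₀·R = 8 × 8/7 ≈ 9.143 μg/mL.
Steady-state trough Cmin,ss = Cmax,ss·f ≈ 9.143 × 0.125 ≈ 1.143 μg/mL.
Trough 1.1 μg/mL vs MEC 1 μg/mL: adequate.

1.1 μg/mL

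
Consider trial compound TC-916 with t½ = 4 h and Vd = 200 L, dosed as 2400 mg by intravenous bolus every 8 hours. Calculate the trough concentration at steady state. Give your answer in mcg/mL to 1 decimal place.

τ = 8 h = 2 half-lives, so f = (1/2)^2 = 0.25.
Accumulation ratio R = 1/(1 − f) = 1/0.75 = 4/3.
Single-dose peak C₀ = D/Vd = 2400/200 = 12 mcg/mL.
Steady-state peak Cmax,ss = C₀·R = 12 × 4/3 ≈ 16.000 mcg/mL.
Steady-state trough Cmin,ss = Cmax,ss·f ≈ 16.000 × 0.25 ≈ 4.000 mcg/mL.

4.0 mcg/mL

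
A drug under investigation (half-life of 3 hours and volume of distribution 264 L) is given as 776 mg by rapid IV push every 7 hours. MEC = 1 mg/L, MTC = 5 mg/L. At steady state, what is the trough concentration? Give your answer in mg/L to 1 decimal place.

0.7 mg/L

k = ln2/t½ = ln2/3 ≈ 0.231049 h⁻¹; fraction remaining f = e^(−kτ) = e^(−0.231049×7) ≈ 0.1984.
Accumulation ratio R = 1/(1 − f) ≈ 1/0.8016 ≈ 1.2475.
Single-dose peak C₀ = D/Vd = 776/264 ≈ 2.939 mg/L.
Cmax,ss = C₀/(1 − f) ≈ 2.939/0.8016 ≈ 3.666 mg/L.
One interval later, Cmin,ss = Cmax,ss·e^(−kτ) ≈ 3.666 × 0.1984 ≈ 0.727 mg/L.
Trough 0.7 mg/L vs MEC 1 mg/L: subtherapeutic.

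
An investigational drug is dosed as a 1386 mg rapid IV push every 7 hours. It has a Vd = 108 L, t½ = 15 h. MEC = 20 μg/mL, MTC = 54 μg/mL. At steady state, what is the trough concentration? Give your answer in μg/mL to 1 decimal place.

k = ln2/t½ = ln2/15 ≈ 0.046210 h⁻¹; fraction remaining f = e^(−kτ) = e^(−0.046210×7) ≈ 0.7236.
Single-dose peak C₀ = D/Vd = 1386/108 ≈ 12.833 μg/mL.
Steady-state trough Cmin,ss = C₀·f/(1−f) ≈ 12.833 × 0.7236/0.2764 ≈ 33.596 μg/mL.
Trough 33.6 μg/mL vs MEC 20 μg/mL: adequate.

33.6 μg/mL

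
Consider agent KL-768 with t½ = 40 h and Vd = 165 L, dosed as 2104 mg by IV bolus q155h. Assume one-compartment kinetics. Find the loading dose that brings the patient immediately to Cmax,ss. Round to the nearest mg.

2258 mg

f = (1/2)^(155/40) ≈ 0.068157; accumulation ratio R = 1/(1−f) ≈ 1.07314.
Loading dose to hit Cmax,ss on first dose: D_load = D_maint·R ≈ 2104 × 1.07314 ≈ 2257.89 mg.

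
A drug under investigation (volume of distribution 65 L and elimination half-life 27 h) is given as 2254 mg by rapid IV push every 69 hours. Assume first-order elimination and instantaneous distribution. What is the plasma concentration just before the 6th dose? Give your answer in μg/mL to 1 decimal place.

7.1 μg/mL

f = (1/2)^(τ/t½) = (1/2)^(69/27) ≈ 0.1701.
C₀ = D/Vd = 2254/65 ≈ 34.677 μg/mL.
Before the 6th dose, 5 doses have been given. Superposition: Cmin = C₀·(f + f² + … + f^5).
≈ 34.677 × (0.1701 + 0.0289 + 0.0049 + 0.0008 + 0.0001) ≈ 34.677 × 0.2048 ≈ 7.102 μg/mL.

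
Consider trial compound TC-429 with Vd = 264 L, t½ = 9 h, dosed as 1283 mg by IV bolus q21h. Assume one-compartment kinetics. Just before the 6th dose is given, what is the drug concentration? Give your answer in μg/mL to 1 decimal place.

f = (1/2)^(τ/t½) = (1/2)^(21/9) ≈ 0.1984.
C₀ = D/Vd = 1283/264 ≈ 4.860 μg/mL.
Before the 6th dose, 5 doses have been given. Superposition: Cmin = C₀·(f + f² + … + f^5).
≈ 4.860 × (0.1984 + 0.0394 + 0.0078 + 0.0015 + 0.0003) ≈ 4.860 × 0.2474 ≈ 1.202 μg/mL.

1.2 μg/mL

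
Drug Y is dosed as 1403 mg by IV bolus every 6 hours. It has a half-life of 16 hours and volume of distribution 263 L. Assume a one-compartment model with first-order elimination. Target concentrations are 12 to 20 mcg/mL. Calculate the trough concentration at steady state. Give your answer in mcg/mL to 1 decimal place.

18.0 mcg/mL

τ/t½ = 6/16 ≈ 0.375, so fraction remaining f = (1/2)^(6/16) ≈ 0.7711.
Accumulation ratio R = 1/(1 − f) ≈ 1/0.2289 ≈ 4.3687.
Each bolus raises the concentration by D/Vd = 1403/263 ≈ 5.335 mcg/mL.
Steady-state peak Cmax,ss = C₀·R ≈ 5.335 × 4.3687 ≈ 23.307 mcg/mL.
Steady-state trough Cmin,ss = Cmax,ss·f ≈ 23.307 × 0.7711 ≈ 17.972 mcg/mL.
Trough 18.0 mcg/mL vs MEC 12 mcg/mL: adequate.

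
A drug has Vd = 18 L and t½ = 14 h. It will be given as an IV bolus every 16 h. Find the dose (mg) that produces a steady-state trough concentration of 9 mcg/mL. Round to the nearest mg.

τ/t½ = 16/14 ≈ 1.1429, so f = (1/2)^(16/14) ≈ 0.452862.
Cmin,ss = (D/Vd)·f/(1−f), so D = Cmin,ss·Vd·(1−f)/f.
D = 9 × 18 × (1−f)/f ≈ 9 × 18 × 1.20818 ≈ 195.73 mg.

196 mg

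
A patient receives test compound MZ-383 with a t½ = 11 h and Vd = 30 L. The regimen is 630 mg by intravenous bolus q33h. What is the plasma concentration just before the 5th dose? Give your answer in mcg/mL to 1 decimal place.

f = (1/2)^(τ/t½) = (1/2)^(33/11) ≈ 0.1250.
C₀ = D/Vd = 630/30 ≈ 21.000 mcg/mL.
Before the 5th dose, 4 doses have been given. Superposition: Cmin = C₀·(f + f² + … + f^4).
≈ 21.000 × (0.1250 + 0.0156 + 0.0020 + 0.0002) ≈ 21.000 × 0.1428 ≈ 2.999 mcg/mL.

3.0 mcg/mL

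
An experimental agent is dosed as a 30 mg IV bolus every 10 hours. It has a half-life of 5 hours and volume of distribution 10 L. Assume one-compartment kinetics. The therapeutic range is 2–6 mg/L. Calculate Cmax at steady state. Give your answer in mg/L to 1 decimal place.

The dosing interval is 2 half-lives, so f = 2^(−2) = 0.25.
Accumulation ratio R = 1/(1 − f) = 1/0.75 = 4/3.
Single-dose peak C₀ = D/Vd = 30/10 = 3 mg/L.
Steady-state peak Cmax,ss = C₀·R = 3 × 4/3 ≈ 4.000 mg/L.
Peak 4.0 mg/L vs MTC 6 mg/L: below toxic threshold.

4.0 mg/L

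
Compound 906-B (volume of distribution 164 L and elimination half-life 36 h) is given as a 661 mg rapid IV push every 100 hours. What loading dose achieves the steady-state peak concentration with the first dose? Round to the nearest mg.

f = (1/2)^(100/36) ≈ 0.145816; accumulation ratio R = 1/(1−f) ≈ 1.17071.
Loading dose to hit Cmax,ss on first dose: D_load = D_maint·R ≈ 661 × 1.17071 ≈ 773.84 mg.

774 mg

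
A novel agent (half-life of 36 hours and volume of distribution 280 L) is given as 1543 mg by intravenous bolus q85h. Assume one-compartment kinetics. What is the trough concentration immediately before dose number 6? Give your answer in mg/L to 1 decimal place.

f = (1/2)^(τ/t½) = (1/2)^(85/36) ≈ 0.1946.
C₀ = D/Vd = 1543/280 ≈ 5.511 mg/L.
Before the 6th dose, 5 doses have been given. Superposition: Cmin = C₀·(f + f² + … + f^5).
≈ 5.511 × (0.1946 + 0.0379 + 0.0074 + 0.0014 + 0.0003) ≈ 5.511 × 0.2416 ≈ 1.331 mg/L.

1.3 mg/L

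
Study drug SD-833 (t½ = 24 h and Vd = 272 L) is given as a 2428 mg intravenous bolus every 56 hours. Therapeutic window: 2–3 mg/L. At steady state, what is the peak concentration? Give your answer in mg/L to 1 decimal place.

Over one 56-h interval, 56/24 ≈ 2.3333 half-lives elapse, leaving f ≈ 0.1984 of each dose.
Accumulation ratio R = 1/(1 − f) ≈ 1/0.8016 ≈ 1.2475.
Each bolus raises the concentration by D/Vd = 2428/272 ≈ 8.926 mg/L.
Cmax,ss = C₀/(1 − f) ≈ 8.926/0.8016 ≈ 11.135 mg/L.
Peak 11.1 mg/L vs MTC 3 mg/L: exceeds toxic threshold.

11.1 mg/L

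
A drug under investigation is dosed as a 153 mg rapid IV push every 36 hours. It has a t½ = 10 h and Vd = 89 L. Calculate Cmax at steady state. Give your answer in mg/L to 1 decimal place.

k = ln2/t½ = ln2/10 ≈ 0.069315 h⁻¹; fraction remaining f = e^(−kτ) = e^(−0.069315×36) ≈ 0.0825.
Accumulation ratio R = 1/(1 − f) ≈ 1/0.9175 ≈ 1.0899.
Single-dose peak C₀ = D/Vd = 153/89 ≈ 1.719 mg/L.
Steady-state peak Cmax,ss = C₀·R ≈ 1.719 × 1.0899 ≈ 1.874 mg/L.

1.9 mg/L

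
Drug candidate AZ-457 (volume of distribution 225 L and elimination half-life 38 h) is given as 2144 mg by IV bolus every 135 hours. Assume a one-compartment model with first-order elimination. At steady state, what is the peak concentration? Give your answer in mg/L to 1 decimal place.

10.4 mg/L

Over one 135-h interval, 135/38 ≈ 3.5526 half-lives elapse, leaving f ≈ 0.0852 of each dose.
Accumulation ratio R = 1/(1 − f) ≈ 1/0.9148 ≈ 1.0931.
Each bolus raises the concentration by D/Vd = 2144/225 ≈ 9.529 mg/L.
Steady-state peak Cmax,ss = C₀·R ≈ 9.529 × 1.0931 ≈ 10.416 mg/L.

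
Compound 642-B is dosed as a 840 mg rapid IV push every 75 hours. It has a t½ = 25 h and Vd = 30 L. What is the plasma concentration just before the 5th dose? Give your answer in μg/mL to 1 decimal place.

f = (1/2)^(τ/t½) = (1/2)^(75/25) ≈ 0.1250.
C₀ = D/Vd = 840/30 ≈ 28.000 μg/mL.
Before the 5th dose, 4 doses have been given. Superposition: Cmin = C₀·(f + f² + … + f^4).
≈ 28.000 × (0.1250 + 0.0156 + 0.0020 + 0.0002) ≈ 28.000 × 0.1428 ≈ 3.998 μg/mL.

4.0 μg/mL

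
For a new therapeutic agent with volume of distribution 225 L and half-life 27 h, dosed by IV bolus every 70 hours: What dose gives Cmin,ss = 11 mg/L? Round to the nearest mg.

12454 mg

τ/t½ = 70/27 ≈ 2.5926, so f = (1/2)^(70/27) ≈ 0.165788.
Cmin,ss = (D/Vd)·f/(1−f), so D = Cmin,ss·Vd·(1−f)/f.
D = 11 × 225 × (1−f)/f ≈ 11 × 225 × 5.03180 ≈ 12453.70 mg.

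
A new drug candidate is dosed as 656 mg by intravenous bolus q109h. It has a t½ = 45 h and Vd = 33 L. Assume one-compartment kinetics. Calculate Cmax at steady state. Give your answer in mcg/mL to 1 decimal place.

k = ln2/t½ = ln2/45 ≈ 0.015403 h⁻¹; fraction remaining f = e^(−kτ) = e^(−0.015403×109) ≈ 0.1866.
Accumulation ratio R = 1/(1 − f) ≈ 1/0.8134 ≈ 1.2294.
Each bolus raises the concentration by D/Vd = 656/33 ≈ 19.879 mcg/mL.
Steady-state peak Cmax,ss = C₀·R ≈ 19.879 × 1.2294 ≈ 24.439 mcg/mL.

24.4 mcg/mL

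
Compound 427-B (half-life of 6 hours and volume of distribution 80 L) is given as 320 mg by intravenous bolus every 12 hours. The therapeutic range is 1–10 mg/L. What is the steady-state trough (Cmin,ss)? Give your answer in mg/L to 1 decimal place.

τ = 12 h = 2 half-lives, so f = (1/2)^2 = 0.25.
At steady state, R = 1/(1 − 0.25) = 4/3.
Single-dose peak C₀ = D/Vd = 320/80 = 4 mg/L.
Steady-state peak Cmax,ss = C₀·R = 4 × 4/3 ≈ 5.333 mg/L.
Steady-state trough Cmin,ss = Cmax,ss·f ≈ 5.333 × 0.25 ≈ 1.333 mg/L.
Trough 1.3 mg/L vs MEC 1 mg/L: adequate.

1.3 mg/L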